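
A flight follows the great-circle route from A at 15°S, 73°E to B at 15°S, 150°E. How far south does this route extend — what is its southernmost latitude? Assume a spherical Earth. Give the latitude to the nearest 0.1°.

≈ 18.9°S

The great circle lies in the plane with unit normal n̂ = (p₁ × p₂)/|p₁ × p₂|.
Here n̂_z ≈ +0.946; the vertex latitude is φ_max = arccos|n̂_z| ≈ 18.9°.
Check via Clairaut: cos φ_max = |cos φ₁| · sin C = cos(15.0°)·sin(101.6°) ≈ 0.946, again giving ≈ 18.9°.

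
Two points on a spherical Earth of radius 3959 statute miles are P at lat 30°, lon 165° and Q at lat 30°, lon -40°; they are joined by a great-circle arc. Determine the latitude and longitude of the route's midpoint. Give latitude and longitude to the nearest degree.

≈ lat 69°, lon -118°

Write both endpoints as unit vectors p₁, p₂ with components (cos φ cos λ, cos φ sin λ, sin φ).
The central angle between the endpoints is δ = arccos(p₁·p₂) ≈ 2.015 rad (115.5°).
Interpolate at f = 1/2 with slerp weights a = sin((1−f)δ)/sin δ ≈ 0.936, b = sin(fδ)/sin δ ≈ 0.936.
p = a·p₁ + b·p₂ ≈ (-0.162, -0.311, 0.936); φ = arcsin(p_z) ≈ 69.45°, λ = atan2(p_y, p_x) ≈ -117.50°.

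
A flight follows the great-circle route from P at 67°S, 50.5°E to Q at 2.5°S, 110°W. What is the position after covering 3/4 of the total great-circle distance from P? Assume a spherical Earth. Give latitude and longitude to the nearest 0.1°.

≈ 29.5°S, 105.8°W

Convert each endpoint to a unit vector on the sphere (x = cos φ cos λ, y = cos φ sin λ, z = sin φ).
The central angle between the endpoints is δ = arccos(p₁·p₂) ≈ 1.905 rad (109.1°).
Interpolate at f = 3/4 with slerp weights a = sin((1−f)δ)/sin δ ≈ 0.485, b = sin(fδ)/sin δ ≈ 1.048.
p = a·p₁ + b·p₂ ≈ (-0.237, -0.837, -0.492); φ = arcsin(p_z) ≈ -29.49°, λ = atan2(p_y, p_x) ≈ -105.83°.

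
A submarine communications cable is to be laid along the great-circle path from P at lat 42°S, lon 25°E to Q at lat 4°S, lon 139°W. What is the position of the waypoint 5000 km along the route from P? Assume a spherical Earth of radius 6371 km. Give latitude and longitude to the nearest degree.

≈ lat 74°S, lon 47°W

From cos δ = sin φ₁ sin φ₂ + cos φ₁ cos φ₂ cos Δλ, the central angle is δ ≈ 2.300 rad (131.8°). The total great-circle distance is δ·R ≈ 2.300 × 6371 ≈ 14650 km, so the target fraction is f = 5000/14650 ≈ 0.341.
Interpolate at f ≈ 0.341 with slerp weights a = sin((1−f)δ)/sin δ ≈ 1.338, b = sin(fδ)/sin δ ≈ 0.947.
p = a·p₁ + b·p₂ ≈ (0.188, -0.200, -0.962); φ = arcsin(p_z) ≈ -74.08°, λ = atan2(p_y, p_x) ≈ -46.68°.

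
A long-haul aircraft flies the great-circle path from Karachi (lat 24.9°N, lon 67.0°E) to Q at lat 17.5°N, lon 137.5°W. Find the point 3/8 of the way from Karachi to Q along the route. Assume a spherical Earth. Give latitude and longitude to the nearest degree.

≈ lat 59°N, lon 118°E

Write both endpoints as unit vectors p₁, p₂ with components (cos φ cos λ, cos φ sin λ, sin φ).
The central angle between the endpoints is δ = arccos(p₁·p₂) ≈ 2.292 rad (131.3°).
Interpolate at f = 3/8 with slerp weights a = sin((1−f)δ)/sin δ ≈ 1.319, b = sin(fδ)/sin δ ≈ 1.009.
p = a·p₁ + b·p₂ ≈ (-0.242, 0.451, 0.859); φ = arcsin(p_z) ≈ 59.20°, λ = atan2(p_y, p_x) ≈ 118.20°.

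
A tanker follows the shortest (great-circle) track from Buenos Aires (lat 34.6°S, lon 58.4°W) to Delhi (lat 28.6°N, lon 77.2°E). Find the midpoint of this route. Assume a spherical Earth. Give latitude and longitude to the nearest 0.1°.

The haversine formula gives a central angle δ ≈ 2.479 rad (142.0°) between the endpoints.
Interpolate at f = 1/2 with slerp weights a = sin((1−f)δ)/sin δ ≈ 1.536, b = sin(fδ)/sin δ ≈ 1.536.
p = a·p₁ + b·p₂ ≈ (0.961, 0.238, -0.137); φ = arcsin(p_z) ≈ -7.87°, λ = atan2(p_y, p_x) ≈ 13.92°.

≈ lat 7.9°S, lon 13.9°E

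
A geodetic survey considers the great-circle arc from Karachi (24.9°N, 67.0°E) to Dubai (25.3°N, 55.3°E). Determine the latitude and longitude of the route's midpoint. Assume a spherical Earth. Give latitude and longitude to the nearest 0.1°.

≈ 25.2°N, 61.2°E

From cos δ = sin φ₁ sin φ₂ + cos φ₁ cos φ₂ cos Δλ, the central angle is δ ≈ 0.185 rad (10.6°).
Interpolate at f = 1/2 with slerp weights a = sin((1−f)δ)/sin δ ≈ 0.502, b = sin(fδ)/sin δ ≈ 0.502.
p = a·p₁ + b·p₂ ≈ (0.436, 0.793, 0.426); φ = arcsin(p_z) ≈ 25.22°, λ = atan2(p_y, p_x) ≈ 61.16°.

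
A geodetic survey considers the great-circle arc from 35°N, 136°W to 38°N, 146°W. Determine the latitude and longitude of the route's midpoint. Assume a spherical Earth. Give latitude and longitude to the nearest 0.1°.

Write both endpoints as unit vectors p₁, p₂ with components (cos φ cos λ, cos φ sin λ, sin φ).
The central angle between the endpoints is δ = arccos(p₁·p₂) ≈ 0.150 rad (8.6°).
Interpolate at f = 1/2 with slerp weights a = sin((1−f)δ)/sin δ ≈ 0.501, b = sin(fδ)/sin δ ≈ 0.501.
p = a·p₁ + b·p₂ ≈ (-0.623, -0.506, 0.596); φ = arcsin(p_z) ≈ 36.60°, λ = atan2(p_y, p_x) ≈ -140.90°.

≈ 36.6°N, 140.9°W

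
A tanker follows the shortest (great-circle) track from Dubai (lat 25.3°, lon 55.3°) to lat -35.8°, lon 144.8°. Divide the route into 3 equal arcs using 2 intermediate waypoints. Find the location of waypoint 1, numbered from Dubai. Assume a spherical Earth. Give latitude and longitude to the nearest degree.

≈ lat 4°, lon 84°

The haversine formula gives a central angle δ ≈ 1.817 rad (104.1°) between the endpoints.
Interpolate at f = 1/3 with slerp weights a = sin((1−f)δ)/sin δ ≈ 0.965, b = sin(fδ)/sin δ ≈ 0.587.
p = a·p₁ + b·p₂ ≈ (0.108, 0.992, 0.069); φ = arcsin(p_z) ≈ 3.96°, λ = atan2(p_y, p_x) ≈ 83.80°.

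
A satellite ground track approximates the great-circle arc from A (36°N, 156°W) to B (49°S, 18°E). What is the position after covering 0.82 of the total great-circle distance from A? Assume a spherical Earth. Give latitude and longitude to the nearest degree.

Convert each endpoint to a unit vector on the sphere (x = cos φ cos λ, y = cos φ sin λ, z = sin φ).
The central angle between the endpoints is δ = arccos(p₁·p₂) ≈ 2.902 rad (166.3°).
Interpolate at f = 0.82 with slerp weights a = sin((1−f)δ)/sin δ ≈ 2.104, b = sin(fδ)/sin δ ≈ 2.910.
p = a·p₁ + b·p₂ ≈ (0.261, -0.102, -0.960); φ = arcsin(p_z) ≈ -73.72°, λ = atan2(p_y, p_x) ≈ -21.38°.

≈ (74°S, 21°W)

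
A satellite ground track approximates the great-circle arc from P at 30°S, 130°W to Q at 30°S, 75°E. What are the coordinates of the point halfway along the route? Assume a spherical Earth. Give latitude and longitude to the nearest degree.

Convert each endpoint to a unit vector on the sphere (x = cos φ cos λ, y = cos φ sin λ, z = sin φ).
The central angle between the endpoints is δ = arccos(p₁·p₂) ≈ 2.015 rad (115.5°).
Interpolate at f = 1/2 with slerp weights a = sin((1−f)δ)/sin δ ≈ 0.936, b = sin(fδ)/sin δ ≈ 0.936.
p = a·p₁ + b·p₂ ≈ (-0.311, 0.162, -0.936); φ = arcsin(p_z) ≈ -69.45°, λ = atan2(p_y, p_x) ≈ 152.50°.

≈ 69°S, 152°E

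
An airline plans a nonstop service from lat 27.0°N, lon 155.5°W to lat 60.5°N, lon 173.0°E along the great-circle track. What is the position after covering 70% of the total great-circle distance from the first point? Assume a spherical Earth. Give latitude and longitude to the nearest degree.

≈ lat 51°N, lon 173°W

Write both endpoints as unit vectors p₁, p₂ with components (cos φ cos λ, cos φ sin λ, sin φ).
The central angle between the endpoints is δ = arccos(p₁·p₂) ≈ 0.693 rad (39.7°).
Interpolate at f = 0.70 with slerp weights a = sin((1−f)δ)/sin δ ≈ 0.323, b = sin(fδ)/sin δ ≈ 0.730.
p = a·p₁ + b·p₂ ≈ (-0.619, -0.076, 0.782); φ = arcsin(p_z) ≈ 51.44°, λ = atan2(p_y, p_x) ≈ -173.04°.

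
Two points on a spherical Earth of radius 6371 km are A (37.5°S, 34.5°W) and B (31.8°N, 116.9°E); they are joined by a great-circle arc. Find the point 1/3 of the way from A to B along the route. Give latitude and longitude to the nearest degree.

≈ (25°S, 26°E)

Convert each endpoint to a unit vector on the sphere (x = cos φ cos λ, y = cos φ sin λ, z = sin φ).
The central angle between the endpoints is δ = arccos(p₁·p₂) ≈ 2.721 rad (155.9°).
Interpolate at f = 1/3 with slerp weights a = sin((1−f)δ)/sin δ ≈ 2.376, b = sin(fδ)/sin δ ≈ 1.928.
p = a·p₁ + b·p₂ ≈ (0.812, 0.394, -0.430); φ = arcsin(p_z) ≈ -25.50°, λ = atan2(p_y, p_x) ≈ 25.86°.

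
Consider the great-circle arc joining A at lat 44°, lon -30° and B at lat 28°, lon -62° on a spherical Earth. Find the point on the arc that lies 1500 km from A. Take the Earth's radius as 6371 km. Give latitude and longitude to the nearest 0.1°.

Convert each endpoint to a unit vector on the sphere (x = cos φ cos λ, y = cos φ sin λ, z = sin φ).
The central angle between the endpoints is δ = arccos(p₁·p₂) ≈ 0.526 rad (30.1°). The total great-circle distance is δ·R ≈ 0.526 × 6371 ≈ 3352 km, so the target fraction is f = 1500/3352 ≈ 0.447.
Interpolate at f ≈ 0.447 with slerp weights a = sin((1−f)δ)/sin δ ≈ 0.571, b = sin(fδ)/sin δ ≈ 0.465.
p = a·p₁ + b·p₂ ≈ (0.548, -0.567, 0.615); φ = arcsin(p_z) ≈ 37.92°, λ = atan2(p_y, p_x) ≈ -45.99°.

≈ lat 37.9°, lon -46.0°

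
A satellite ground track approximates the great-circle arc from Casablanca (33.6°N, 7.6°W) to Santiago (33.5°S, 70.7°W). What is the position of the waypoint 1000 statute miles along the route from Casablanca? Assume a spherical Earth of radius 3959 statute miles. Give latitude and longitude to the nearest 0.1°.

Convert each endpoint to a unit vector on the sphere (x = cos φ cos λ, y = cos φ sin λ, z = sin φ).
The central angle between the endpoints is δ = arccos(p₁·p₂) ≈ 1.562 rad (89.5°). The total great-circle distance is δ·R ≈ 1.562 × 3959 ≈ 6184 mi, so the target fraction is f = 1000/6184 ≈ 0.162.
Interpolate at f ≈ 0.162 with slerp weights a = sin((1−f)δ)/sin δ ≈ 0.966, b = sin(fδ)/sin δ ≈ 0.250.
p = a·p₁ + b·p₂ ≈ (0.866, -0.303, 0.397); φ = arcsin(p_z) ≈ 23.37°, λ = atan2(p_y, p_x) ≈ -19.28°.

≈ (23.4°N, 19.3°W)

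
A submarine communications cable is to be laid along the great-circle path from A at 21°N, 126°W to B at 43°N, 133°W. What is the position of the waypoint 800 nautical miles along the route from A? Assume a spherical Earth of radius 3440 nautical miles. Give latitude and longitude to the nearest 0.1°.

≈ 33.9°N, 129.7°W

Convert each endpoint to a unit vector on the sphere (x = cos φ cos λ, y = cos φ sin λ, z = sin φ).
The central angle between the endpoints is δ = arccos(p₁·p₂) ≈ 0.397 rad (22.8°). The total great-circle distance is δ·R ≈ 0.397 × 3440 ≈ 1367 nmi, so the target fraction is f = 800/1367 ≈ 0.585.
Interpolate at f ≈ 0.585 with slerp weights a = sin((1−f)δ)/sin δ ≈ 0.424, b = sin(fδ)/sin δ ≈ 0.596.
p = a·p₁ + b·p₂ ≈ (-0.530, -0.639, 0.558); φ = arcsin(p_z) ≈ 33.92°, λ = atan2(p_y, p_x) ≈ -129.67°.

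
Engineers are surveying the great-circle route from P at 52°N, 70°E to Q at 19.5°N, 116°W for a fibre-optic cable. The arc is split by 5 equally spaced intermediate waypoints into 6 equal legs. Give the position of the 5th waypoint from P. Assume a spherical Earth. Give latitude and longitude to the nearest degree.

Write both endpoints as unit vectors p₁, p₂ with components (cos φ cos λ, cos φ sin λ, sin φ).
The central angle between the endpoints is δ = arccos(p₁·p₂) ≈ 1.890 rad (108.3°).
Interpolate at f = 5/6 with slerp weights a = sin((1−f)δ)/sin δ ≈ 0.326, b = sin(fδ)/sin δ ≈ 1.053.
p = a·p₁ + b·p₂ ≈ (-0.367, -0.704, 0.609); φ = arcsin(p_z) ≈ 37.50°, λ = atan2(p_y, p_x) ≈ -117.52°.

≈ 38°N, 118°W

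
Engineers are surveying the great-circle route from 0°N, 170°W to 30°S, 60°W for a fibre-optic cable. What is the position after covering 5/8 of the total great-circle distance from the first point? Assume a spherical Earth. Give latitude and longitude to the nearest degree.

≈ 29°S, 106°W

Convert each endpoint to a unit vector on the sphere (x = cos φ cos λ, y = cos φ sin λ, z = sin φ).
The central angle between the endpoints is δ = arccos(p₁·p₂) ≈ 1.872 rad (107.2°).
Interpolate at f = 5/8 with slerp weights a = sin((1−f)δ)/sin δ ≈ 0.676, b = sin(fδ)/sin δ ≈ 0.964.
p = a·p₁ + b·p₂ ≈ (-0.248, -0.840, -0.482); φ = arcsin(p_z) ≈ -28.81°, λ = atan2(p_y, p_x) ≈ -106.46°.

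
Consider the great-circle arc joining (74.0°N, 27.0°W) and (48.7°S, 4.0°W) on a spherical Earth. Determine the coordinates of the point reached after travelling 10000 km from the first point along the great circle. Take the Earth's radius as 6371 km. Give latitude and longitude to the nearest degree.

≈ (15°S, 8°W)

The haversine formula gives a central angle δ ≈ 2.159 rad (123.7°) between the endpoints. The total great-circle distance is δ·R ≈ 2.159 × 6371 ≈ 13754 km, so the target fraction is f = 10000/13754 ≈ 0.727.
Interpolate at f ≈ 0.727 with slerp weights a = sin((1−f)δ)/sin δ ≈ 0.668, b = sin(fδ)/sin δ ≈ 1.202.
p = a·p₁ + b·p₂ ≈ (0.955, -0.139, -0.261); φ = arcsin(p_z) ≈ -15.13°, λ = atan2(p_y, p_x) ≈ -8.27°.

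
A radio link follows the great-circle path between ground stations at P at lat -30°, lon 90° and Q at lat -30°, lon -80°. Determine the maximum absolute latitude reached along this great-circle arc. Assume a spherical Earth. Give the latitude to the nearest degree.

≈ -81°

The great circle lies in the plane with unit normal n̂ = (p₁ × p₂)/|p₁ × p₂|.
Here n̂_z ≈ -0.149; the vertex latitude is φ_max = arccos|n̂_z| ≈ 81.4°.
Check via Clairaut: cos φ_max = |cos φ₁| · sin C = cos(30.0°)·sin(170.1°) ≈ 0.149, again giving ≈ 81.4°.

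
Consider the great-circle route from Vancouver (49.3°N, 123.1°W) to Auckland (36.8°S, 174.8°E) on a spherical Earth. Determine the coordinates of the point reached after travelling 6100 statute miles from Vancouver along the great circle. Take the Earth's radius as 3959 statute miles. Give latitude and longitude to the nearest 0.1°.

From cos δ = sin φ₁ sin φ₂ + cos φ₁ cos φ₂ cos Δλ, the central angle is δ ≈ 1.782 rad (102.1°). The total great-circle distance is δ·R ≈ 1.782 × 3959 ≈ 7056 mi, so the target fraction is f = 6100/7056 ≈ 0.865.
Interpolate at f ≈ 0.865 with slerp weights a = sin((1−f)δ)/sin δ ≈ 0.244, b = sin(fδ)/sin δ ≈ 1.022.
p = a·p₁ + b·p₂ ≈ (-0.902, -0.059, -0.427); φ = arcsin(p_z) ≈ -25.28°, λ = atan2(p_y, p_x) ≈ -176.24°.

≈ (25.3°S, 176.2°W)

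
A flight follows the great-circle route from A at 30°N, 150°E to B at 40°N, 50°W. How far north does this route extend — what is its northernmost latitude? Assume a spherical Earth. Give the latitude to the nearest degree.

The great circle lies in the plane with unit normal n̂ = (p₁ × p₂)/|p₁ × p₂|.
Here n̂_z ≈ +0.238; the vertex latitude is φ_max = arccos|n̂_z| ≈ 76.2°.
Check via Clairaut: cos φ_max = |cos φ₁| · sin C = cos(30.0°)·sin(16.0°) ≈ 0.238, again giving ≈ 76.2°.

≈ 76°N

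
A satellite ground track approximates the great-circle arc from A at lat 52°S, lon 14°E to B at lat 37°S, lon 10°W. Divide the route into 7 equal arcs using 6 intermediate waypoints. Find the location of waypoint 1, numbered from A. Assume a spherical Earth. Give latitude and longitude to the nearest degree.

Write both endpoints as unit vectors p₁, p₂ with components (cos φ cos λ, cos φ sin λ, sin φ).
The central angle between the endpoints is δ = arccos(p₁·p₂) ≈ 0.394 rad (22.6°).
Interpolate at f = 1/7 with slerp weights a = sin((1−f)δ)/sin δ ≈ 0.863, b = sin(fδ)/sin δ ≈ 0.147.
p = a·p₁ + b·p₂ ≈ (0.631, 0.108, -0.768); φ = arcsin(p_z) ≈ -50.20°, λ = atan2(p_y, p_x) ≈ 9.73°.

≈ lat 50°S, lon 10°E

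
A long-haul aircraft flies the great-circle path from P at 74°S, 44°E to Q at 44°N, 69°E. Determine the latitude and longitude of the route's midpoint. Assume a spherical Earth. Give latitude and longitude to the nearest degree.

≈ 15°S, 62°E

From cos δ = sin φ₁ sin φ₂ + cos φ₁ cos φ₂ cos Δλ, the central angle is δ ≈ 2.081 rad (119.2°).
Interpolate at f = 1/2 with slerp weights a = sin((1−f)δ)/sin δ ≈ 0.988, b = sin(fδ)/sin δ ≈ 0.988.
p = a·p₁ + b·p₂ ≈ (0.451, 0.853, -0.263); φ = arcsin(p_z) ≈ -15.28°, λ = atan2(p_y, p_x) ≈ 62.15°.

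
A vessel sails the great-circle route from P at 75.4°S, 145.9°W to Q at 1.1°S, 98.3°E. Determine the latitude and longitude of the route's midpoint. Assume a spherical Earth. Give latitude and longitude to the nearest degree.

≈ 47°S, 113°E

Convert each endpoint to a unit vector on the sphere (x = cos φ cos λ, y = cos φ sin λ, z = sin φ).
The central angle between the endpoints is δ = arccos(p₁·p₂) ≈ 1.662 rad (95.2°).
Interpolate at f = 1/2 with slerp weights a = sin((1−f)δ)/sin δ ≈ 0.742, b = sin(fδ)/sin δ ≈ 0.742.
p = a·p₁ + b·p₂ ≈ (-0.262, 0.629, -0.732); φ = arcsin(p_z) ≈ -47.05°, λ = atan2(p_y, p_x) ≈ 112.60°.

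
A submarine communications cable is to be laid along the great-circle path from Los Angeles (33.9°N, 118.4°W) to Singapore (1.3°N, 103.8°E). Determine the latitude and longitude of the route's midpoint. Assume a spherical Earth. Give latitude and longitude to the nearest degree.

Convert each endpoint to a unit vector on the sphere (x = cos φ cos λ, y = cos φ sin λ, z = sin φ).
The central angle between the endpoints is δ = arccos(p₁·p₂) ≈ 2.217 rad (127.0°).
Interpolate at f = 1/2 with slerp weights a = sin((1−f)δ)/sin δ ≈ 1.121, b = sin(fδ)/sin δ ≈ 1.121.
p = a·p₁ + b·p₂ ≈ (-0.710, 0.270, 0.651); φ = arcsin(p_z) ≈ 40.59°, λ = atan2(p_y, p_x) ≈ 159.18°.

≈ (41°N, 159°E)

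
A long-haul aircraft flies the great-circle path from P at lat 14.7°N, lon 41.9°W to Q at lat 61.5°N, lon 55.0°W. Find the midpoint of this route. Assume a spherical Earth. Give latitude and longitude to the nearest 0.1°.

≈ lat 38.3°N, lon 46.2°W

Write both endpoints as unit vectors p₁, p₂ with components (cos φ cos λ, cos φ sin λ, sin φ).
The central angle between the endpoints is δ = arccos(p₁·p₂) ≈ 0.833 rad (47.7°).
Interpolate at f = 1/2 with slerp weights a = sin((1−f)δ)/sin δ ≈ 0.547, b = sin(fδ)/sin δ ≈ 0.547.
p = a·p₁ + b·p₂ ≈ (0.543, -0.567, 0.619); φ = arcsin(p_z) ≈ 38.26°, λ = atan2(p_y, p_x) ≈ -46.22°.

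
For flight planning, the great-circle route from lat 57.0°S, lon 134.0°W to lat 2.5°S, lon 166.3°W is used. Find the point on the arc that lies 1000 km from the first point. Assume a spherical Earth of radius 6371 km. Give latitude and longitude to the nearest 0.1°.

Convert each endpoint to a unit vector on the sphere (x = cos φ cos λ, y = cos φ sin λ, z = sin φ).
The central angle between the endpoints is δ = arccos(p₁·p₂) ≈ 1.051 rad (60.2°). The total great-circle distance is δ·R ≈ 1.051 × 6371 ≈ 6697 km, so the target fraction is f = 1000/6697 ≈ 0.149.
Interpolate at f ≈ 0.149 with slerp weights a = sin((1−f)δ)/sin δ ≈ 0.898, b = sin(fδ)/sin δ ≈ 0.180.
p = a·p₁ + b·p₂ ≈ (-0.515, -0.395, -0.761); φ = arcsin(p_z) ≈ -49.57°, λ = atan2(p_y, p_x) ≈ -142.53°.

≈ lat 49.6°S, lon 142.5°W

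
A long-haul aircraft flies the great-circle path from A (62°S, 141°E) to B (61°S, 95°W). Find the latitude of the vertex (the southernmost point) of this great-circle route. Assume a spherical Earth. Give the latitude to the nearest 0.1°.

≈ 75.7°S

The great circle lies in the plane with unit normal n̂ = (p₁ × p₂)/|p₁ × p₂|.
Here n̂_z ≈ +0.247; the vertex latitude is φ_max = arccos|n̂_z| ≈ 75.7°.
Check via Clairaut: cos φ_max = |cos φ₁| · sin C = cos(62.0°)·sin(148.3°) ≈ 0.247, again giving ≈ 75.7°.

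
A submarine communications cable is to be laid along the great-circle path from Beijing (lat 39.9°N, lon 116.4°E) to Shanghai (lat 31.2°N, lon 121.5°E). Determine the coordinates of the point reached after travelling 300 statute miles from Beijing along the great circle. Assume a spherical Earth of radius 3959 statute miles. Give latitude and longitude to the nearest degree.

≈ lat 36°N, lon 119°E

The haversine formula gives a central angle δ ≈ 0.168 rad (9.6°) between the endpoints. The total great-circle distance is δ·R ≈ 0.168 × 3959 ≈ 666 mi, so the target fraction is f = 300/666 ≈ 0.451.
Interpolate at f ≈ 0.451 with slerp weights a = sin((1−f)δ)/sin δ ≈ 0.551, b = sin(fδ)/sin δ ≈ 0.452.
p = a·p₁ + b·p₂ ≈ (-0.390, 0.709, 0.588); φ = arcsin(p_z) ≈ 36.01°, λ = atan2(p_y, p_x) ≈ 118.84°.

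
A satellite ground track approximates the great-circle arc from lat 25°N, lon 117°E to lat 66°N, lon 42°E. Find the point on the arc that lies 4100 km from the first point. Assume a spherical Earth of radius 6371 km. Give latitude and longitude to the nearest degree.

Write both endpoints as unit vectors p₁, p₂ with components (cos φ cos λ, cos φ sin λ, sin φ).
The central angle between the endpoints is δ = arccos(p₁·p₂) ≈ 1.068 rad (61.2°). The total great-circle distance is δ·R ≈ 1.068 × 6371 ≈ 6807 km, so the target fraction is f = 4100/6807 ≈ 0.602.
Interpolate at f ≈ 0.602 with slerp weights a = sin((1−f)δ)/sin δ ≈ 0.470, b = sin(fδ)/sin δ ≈ 0.685.
p = a·p₁ + b·p₂ ≈ (0.013, 0.566, 0.824); φ = arcsin(p_z) ≈ 55.51°, λ = atan2(p_y, p_x) ≈ 88.64°.

≈ lat 56°N, lon 89°E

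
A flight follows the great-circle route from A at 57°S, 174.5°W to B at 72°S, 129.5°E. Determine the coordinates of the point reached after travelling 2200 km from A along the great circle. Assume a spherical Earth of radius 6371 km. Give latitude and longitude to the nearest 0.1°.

≈ 70.2°S, 151.0°E

Convert each endpoint to a unit vector on the sphere (x = cos φ cos λ, y = cos φ sin λ, z = sin φ).
The central angle between the endpoints is δ = arccos(p₁·p₂) ≈ 0.470 rad (26.9°). The total great-circle distance is δ·R ≈ 0.470 × 6371 ≈ 2992 km, so the target fraction is f = 2200/2992 ≈ 0.735.
Interpolate at f ≈ 0.735 with slerp weights a = sin((1−f)δ)/sin δ ≈ 0.274, b = sin(fδ)/sin δ ≈ 0.748.
p = a·p₁ + b·p₂ ≈ (-0.296, 0.164, -0.941); φ = arcsin(p_z) ≈ -70.24°, λ = atan2(p_y, p_x) ≈ 150.97°.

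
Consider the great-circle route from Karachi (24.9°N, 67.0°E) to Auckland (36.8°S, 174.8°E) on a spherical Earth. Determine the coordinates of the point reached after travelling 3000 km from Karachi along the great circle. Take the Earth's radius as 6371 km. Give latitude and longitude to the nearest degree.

Convert each endpoint to a unit vector on the sphere (x = cos φ cos λ, y = cos φ sin λ, z = sin φ).
The central angle between the endpoints is δ = arccos(p₁·p₂) ≈ 2.065 rad (118.3°). The total great-circle distance is δ·R ≈ 2.065 × 6371 ≈ 13155 km, so the target fraction is f = 3000/13155 ≈ 0.228.
Interpolate at f ≈ 0.228 with slerp weights a = sin((1−f)δ)/sin δ ≈ 1.136, b = sin(fδ)/sin δ ≈ 0.515.
p = a·p₁ + b·p₂ ≈ (-0.008, 0.986, 0.169); φ = arcsin(p_z) ≈ 9.75°, λ = atan2(p_y, p_x) ≈ 90.49°.

≈ 10°N, 90°E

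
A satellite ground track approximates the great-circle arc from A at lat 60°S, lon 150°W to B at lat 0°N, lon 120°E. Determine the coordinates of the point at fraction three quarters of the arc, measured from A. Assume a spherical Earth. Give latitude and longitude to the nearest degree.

Write both endpoints as unit vectors p₁, p₂ with components (cos φ cos λ, cos φ sin λ, sin φ).
The central angle between the endpoints is δ = arccos(p₁·p₂) ≈ 1.571 rad (90.0°).
Interpolate at f = 3/4 with slerp weights a = sin((1−f)δ)/sin δ ≈ 0.383, b = sin(fδ)/sin δ ≈ 0.924.
p = a·p₁ + b·p₂ ≈ (-0.628, 0.704, -0.331); φ = arcsin(p_z) ≈ -19.35°, λ = atan2(p_y, p_x) ≈ 131.70°.

≈ lat 19°S, lon 132°E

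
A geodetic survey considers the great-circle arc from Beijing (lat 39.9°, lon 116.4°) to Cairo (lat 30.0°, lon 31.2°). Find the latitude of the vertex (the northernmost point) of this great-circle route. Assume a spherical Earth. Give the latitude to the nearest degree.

The great circle lies in the plane with unit normal n̂ = (p₁ × p₂)/|p₁ × p₂|.
Here n̂_z ≈ -0.715; the vertex latitude is φ_max = arccos|n̂_z| ≈ 44.4°.
Check via Clairaut: cos φ_max = |cos φ₁| · sin C = cos(39.9°)·sin(68.7°) ≈ 0.715, again giving ≈ 44.4°.

≈ 44°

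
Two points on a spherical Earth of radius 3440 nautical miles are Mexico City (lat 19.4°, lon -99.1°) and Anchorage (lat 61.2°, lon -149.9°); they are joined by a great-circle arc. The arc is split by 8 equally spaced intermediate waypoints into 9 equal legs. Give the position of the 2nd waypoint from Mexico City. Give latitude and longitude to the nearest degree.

≈ lat 30°, lon -105°

Write both endpoints as unit vectors p₁, p₂ with components (cos φ cos λ, cos φ sin λ, sin φ).
The central angle between the endpoints is δ = arccos(p₁·p₂) ≈ 0.954 rad (54.7°).
Interpolate at f = 2/9 with slerp weights a = sin((1−f)δ)/sin δ ≈ 0.828, b = sin(fδ)/sin δ ≈ 0.258.
p = a·p₁ + b·p₂ ≈ (-0.231, -0.834, 0.501); φ = arcsin(p_z) ≈ 30.08°, λ = atan2(p_y, p_x) ≈ -105.49°.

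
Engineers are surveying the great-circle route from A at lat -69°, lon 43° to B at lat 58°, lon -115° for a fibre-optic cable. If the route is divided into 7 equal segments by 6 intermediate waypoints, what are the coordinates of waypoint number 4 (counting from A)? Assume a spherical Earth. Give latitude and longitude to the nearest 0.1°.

≈ lat -8.4°, lon -84.4°

From cos δ = sin φ₁ sin φ₂ + cos φ₁ cos φ₂ cos Δλ, the central angle is δ ≈ 2.887 rad (165.4°).
Interpolate at f = 4/7 with slerp weights a = sin((1−f)δ)/sin δ ≈ 3.754, b = sin(fδ)/sin δ ≈ 3.960.
p = a·p₁ + b·p₂ ≈ (0.097, -0.985, -0.146); φ = arcsin(p_z) ≈ -8.40°, λ = atan2(p_y, p_x) ≈ -84.38°.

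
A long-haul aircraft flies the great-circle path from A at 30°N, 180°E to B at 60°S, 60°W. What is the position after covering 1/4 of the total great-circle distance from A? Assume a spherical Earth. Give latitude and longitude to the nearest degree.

Write both endpoints as unit vectors p₁, p₂ with components (cos φ cos λ, cos φ sin λ, sin φ).
The central angle between the endpoints is δ = arccos(p₁·p₂) ≈ 2.278 rad (130.5°).
Interpolate at f = 1/4 with slerp weights a = sin((1−f)δ)/sin δ ≈ 1.303, b = sin(fδ)/sin δ ≈ 0.709.
p = a·p₁ + b·p₂ ≈ (-0.951, -0.307, 0.037); φ = arcsin(p_z) ≈ 2.14°, λ = atan2(p_y, p_x) ≈ -162.11°.

≈ 2°N, 162°W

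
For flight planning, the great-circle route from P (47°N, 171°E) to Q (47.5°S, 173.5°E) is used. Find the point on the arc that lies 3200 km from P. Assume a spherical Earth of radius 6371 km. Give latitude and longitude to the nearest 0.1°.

≈ (18.2°N, 171.9°E)

Convert each endpoint to a unit vector on the sphere (x = cos φ cos λ, y = cos φ sin λ, z = sin φ).
The central angle between the endpoints is δ = arccos(p₁·p₂) ≈ 1.650 rad (94.5°). The total great-circle distance is δ·R ≈ 1.650 × 6371 ≈ 10511 km, so the target fraction is f = 3200/10511 ≈ 0.304.
Interpolate at f ≈ 0.304 with slerp weights a = sin((1−f)δ)/sin δ ≈ 0.915, b = sin(fδ)/sin δ ≈ 0.483.
p = a·p₁ + b·p₂ ≈ (-0.940, 0.135, 0.313); φ = arcsin(p_z) ≈ 18.23°, λ = atan2(p_y, p_x) ≈ 171.86°.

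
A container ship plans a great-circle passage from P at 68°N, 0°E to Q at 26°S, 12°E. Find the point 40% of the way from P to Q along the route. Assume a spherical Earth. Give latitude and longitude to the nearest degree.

≈ 31°N, 8°E

Write both endpoints as unit vectors p₁, p₂ with components (cos φ cos λ, cos φ sin λ, sin φ).
The central angle between the endpoints is δ = arccos(p₁·p₂) ≈ 1.648 rad (94.4°).
Interpolate at f = 0.40 with slerp weights a = sin((1−f)δ)/sin δ ≈ 0.838, b = sin(fδ)/sin δ ≈ 0.614.
p = a·p₁ + b·p₂ ≈ (0.854, 0.115, 0.508); φ = arcsin(p_z) ≈ 30.50°, λ = atan2(p_y, p_x) ≈ 7.66°.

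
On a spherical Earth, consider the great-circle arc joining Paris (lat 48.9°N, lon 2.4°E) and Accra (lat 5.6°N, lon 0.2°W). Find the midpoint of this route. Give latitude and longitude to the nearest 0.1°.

The haversine formula gives a central angle δ ≈ 0.757 rad (43.4°) between the endpoints.
Interpolate at f = 1/2 with slerp weights a = sin((1−f)δ)/sin δ ≈ 0.538, b = sin(fδ)/sin δ ≈ 0.538.
p = a·p₁ + b·p₂ ≈ (0.889, 0.013, 0.458); φ = arcsin(p_z) ≈ 27.26°, λ = atan2(p_y, p_x) ≈ 0.83°.

≈ lat 27.3°N, lon 0.8°E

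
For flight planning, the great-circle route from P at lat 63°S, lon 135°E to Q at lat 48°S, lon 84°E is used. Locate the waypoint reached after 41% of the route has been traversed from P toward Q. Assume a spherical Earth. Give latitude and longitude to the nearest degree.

≈ lat 59°S, lon 109°E

The haversine formula gives a central angle δ ≈ 0.548 rad (31.4°) between the endpoints.
Interpolate at f = 0.41 with slerp weights a = sin((1−f)δ)/sin δ ≈ 0.610, b = sin(fδ)/sin δ ≈ 0.428.
p = a·p₁ + b·p₂ ≈ (-0.166, 0.480, -0.861); φ = arcsin(p_z) ≈ -59.45°, λ = atan2(p_y, p_x) ≈ 109.05°.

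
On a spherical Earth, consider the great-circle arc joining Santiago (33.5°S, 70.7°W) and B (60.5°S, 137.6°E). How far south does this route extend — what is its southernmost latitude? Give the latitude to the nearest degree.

The great circle lies in the plane with unit normal n̂ = (p₁ × p₂)/|p₁ × p₂|.
Here n̂_z ≈ -0.196; the vertex latitude is φ_max = arccos|n̂_z| ≈ 78.7°.
Check via Clairaut: cos φ_max = |cos φ₁| · sin C = cos(33.5°)·sin(166.4°) ≈ 0.196, again giving ≈ 78.7°.

≈ 79°S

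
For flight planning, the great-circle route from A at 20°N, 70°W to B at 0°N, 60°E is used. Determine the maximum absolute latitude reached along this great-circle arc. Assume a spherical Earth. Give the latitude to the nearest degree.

≈ 25°N

The great circle lies in the plane with unit normal n̂ = (p₁ × p₂)/|p₁ × p₂|.
Here n̂_z ≈ +0.903; the vertex latitude is φ_max = arccos|n̂_z| ≈ 25.4°.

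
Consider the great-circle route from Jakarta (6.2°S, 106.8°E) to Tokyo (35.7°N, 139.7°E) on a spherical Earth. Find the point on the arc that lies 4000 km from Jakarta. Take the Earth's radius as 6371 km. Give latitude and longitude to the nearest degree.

≈ 23°N, 128°E

The haversine formula gives a central angle δ ≈ 0.909 rad (52.1°) between the endpoints. The total great-circle distance is δ·R ≈ 0.909 × 6371 ≈ 5789 km, so the target fraction is f = 4000/5789 ≈ 0.691.
Interpolate at f ≈ 0.691 with slerp weights a = sin((1−f)δ)/sin δ ≈ 0.351, b = sin(fδ)/sin δ ≈ 0.745.
p = a·p₁ + b·p₂ ≈ (-0.562, 0.726, 0.397); φ = arcsin(p_z) ≈ 23.37°, λ = atan2(p_y, p_x) ≈ 127.77°.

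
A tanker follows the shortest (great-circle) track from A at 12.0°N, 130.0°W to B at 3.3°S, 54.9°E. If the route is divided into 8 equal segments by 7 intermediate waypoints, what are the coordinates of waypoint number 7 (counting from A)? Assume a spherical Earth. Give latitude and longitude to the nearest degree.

From cos δ = sin φ₁ sin φ₂ + cos φ₁ cos φ₂ cos Δλ, the central angle is δ ≈ 2.968 rad (170.0°).
Interpolate at f = 7/8 with slerp weights a = sin((1−f)δ)/sin δ ≈ 2.096, b = sin(fδ)/sin δ ≈ 2.996.
p = a·p₁ + b·p₂ ≈ (0.402, 0.877, 0.263); φ = arcsin(p_z) ≈ 15.26°, λ = atan2(p_y, p_x) ≈ 65.36°.

≈ 15°N, 65°E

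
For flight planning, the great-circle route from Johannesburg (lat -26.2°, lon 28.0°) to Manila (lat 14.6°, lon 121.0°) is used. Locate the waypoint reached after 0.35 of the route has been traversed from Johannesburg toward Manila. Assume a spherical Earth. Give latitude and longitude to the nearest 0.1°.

≈ lat -14.9°, lon 63.2°

From cos δ = sin φ₁ sin φ₂ + cos φ₁ cos φ₂ cos Δλ, the central angle is δ ≈ 1.728 rad (99.0°).
Interpolate at f = 0.35 with slerp weights a = sin((1−f)δ)/sin δ ≈ 0.913, b = sin(fδ)/sin δ ≈ 0.576.
p = a·p₁ + b·p₂ ≈ (0.436, 0.862, -0.258); φ = arcsin(p_z) ≈ -14.94°, λ = atan2(p_y, p_x) ≈ 63.16°.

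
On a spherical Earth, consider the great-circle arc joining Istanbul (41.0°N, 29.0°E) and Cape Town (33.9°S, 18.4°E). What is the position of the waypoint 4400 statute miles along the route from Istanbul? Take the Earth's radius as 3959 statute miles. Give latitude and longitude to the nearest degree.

≈ (22°S, 20°E)

Write both endpoints as unit vectors p₁, p₂ with components (cos φ cos λ, cos φ sin λ, sin φ).
The central angle between the endpoints is δ = arccos(p₁·p₂) ≈ 1.318 rad (75.5°). The total great-circle distance is δ·R ≈ 1.318 × 3959 ≈ 5219 mi, so the target fraction is f = 4400/5219 ≈ 0.843.
Interpolate at f ≈ 0.843 with slerp weights a = sin((1−f)δ)/sin δ ≈ 0.212, b = sin(fδ)/sin δ ≈ 0.926.
p = a·p₁ + b·p₂ ≈ (0.869, 0.320, -0.377); φ = arcsin(p_z) ≈ -22.15°, λ = atan2(p_y, p_x) ≈ 20.22°.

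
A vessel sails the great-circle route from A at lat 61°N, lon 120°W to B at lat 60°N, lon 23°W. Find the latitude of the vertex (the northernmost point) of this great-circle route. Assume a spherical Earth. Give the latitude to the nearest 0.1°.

≈ 69.5°N

The great circle lies in the plane with unit normal n̂ = (p₁ × p₂)/|p₁ × p₂|.
Here n̂_z ≈ +0.351; the vertex latitude is φ_max = arccos|n̂_z| ≈ 69.5°.
Check via Clairaut: cos φ_max = |cos φ₁| · sin C = cos(61.0°)·sin(46.4°) ≈ 0.351, again giving ≈ 69.5°.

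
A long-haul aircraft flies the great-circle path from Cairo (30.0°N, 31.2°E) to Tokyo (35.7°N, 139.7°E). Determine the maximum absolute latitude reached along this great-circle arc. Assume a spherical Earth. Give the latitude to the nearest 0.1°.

≈ 48.0°N

The great circle lies in the plane with unit normal n̂ = (p₁ × p₂)/|p₁ × p₂|.
Here n̂_z ≈ +0.669; the vertex latitude is φ_max = arccos|n̂_z| ≈ 48.0°.
Check via Clairaut: cos φ_max = |cos φ₁| · sin C = cos(30.0°)·sin(50.5°) ≈ 0.669, again giving ≈ 48.0°.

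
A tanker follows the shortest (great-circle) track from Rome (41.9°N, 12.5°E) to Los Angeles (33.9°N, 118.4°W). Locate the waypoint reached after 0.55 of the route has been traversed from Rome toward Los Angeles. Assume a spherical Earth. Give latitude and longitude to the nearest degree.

≈ (61°N, 69°W)

The haversine formula gives a central angle δ ≈ 1.603 rad (91.8°) between the endpoints.
Interpolate at f = 0.55 with slerp weights a = sin((1−f)δ)/sin δ ≈ 0.661, b = sin(fδ)/sin δ ≈ 0.772.
p = a·p₁ + b·p₂ ≈ (0.175, -0.457, 0.872); φ = arcsin(p_z) ≈ 60.68°, λ = atan2(p_y, p_x) ≈ -69.03°.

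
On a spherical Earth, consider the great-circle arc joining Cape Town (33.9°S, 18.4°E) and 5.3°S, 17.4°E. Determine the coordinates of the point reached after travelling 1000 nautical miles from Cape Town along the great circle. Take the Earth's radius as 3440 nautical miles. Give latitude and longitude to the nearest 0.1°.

≈ 17.3°S, 17.8°E

Convert each endpoint to a unit vector on the sphere (x = cos φ cos λ, y = cos φ sin λ, z = sin φ).
The central angle between the endpoints is δ = arccos(p₁·p₂) ≈ 0.499 rad (28.6°). The total great-circle distance is δ·R ≈ 0.499 × 3440 ≈ 1718 nmi, so the target fraction is f = 1000/1718 ≈ 0.582.
Interpolate at f ≈ 0.582 with slerp weights a = sin((1−f)δ)/sin δ ≈ 0.433, b = sin(fδ)/sin δ ≈ 0.598.
p = a·p₁ + b·p₂ ≈ (0.909, 0.292, -0.297); φ = arcsin(p_z) ≈ -17.25°, λ = atan2(p_y, p_x) ≈ 17.78°.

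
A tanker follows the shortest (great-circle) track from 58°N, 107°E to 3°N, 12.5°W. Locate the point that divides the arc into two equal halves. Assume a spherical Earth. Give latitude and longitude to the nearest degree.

The haversine formula gives a central angle δ ≈ 1.789 rad (102.5°) between the endpoints.
Interpolate at f = 1/2 with slerp weights a = sin((1−f)δ)/sin δ ≈ 0.799, b = sin(fδ)/sin δ ≈ 0.799.
p = a·p₁ + b·p₂ ≈ (0.655, 0.232, 0.719); φ = arcsin(p_z) ≈ 45.98°, λ = atan2(p_y, p_x) ≈ 19.51°.

≈ 46°N, 20°E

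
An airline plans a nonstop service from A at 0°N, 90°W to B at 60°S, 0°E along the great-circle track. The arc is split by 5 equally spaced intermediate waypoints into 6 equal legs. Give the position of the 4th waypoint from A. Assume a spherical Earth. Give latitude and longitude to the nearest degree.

The haversine formula gives a central angle δ ≈ 1.571 rad (90.0°) between the endpoints.
Interpolate at f = 4/6 with slerp weights a = sin((1−f)δ)/sin δ ≈ 0.500, b = sin(fδ)/sin δ ≈ 0.866.
p = a·p₁ + b·p₂ ≈ (0.433, -0.500, -0.750); φ = arcsin(p_z) ≈ -48.59°, λ = atan2(p_y, p_x) ≈ -49.11°.

≈ 49°S, 49°W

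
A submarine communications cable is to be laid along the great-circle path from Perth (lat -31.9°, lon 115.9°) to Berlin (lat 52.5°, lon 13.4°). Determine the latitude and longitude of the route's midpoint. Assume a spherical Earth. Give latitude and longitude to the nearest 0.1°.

Write both endpoints as unit vectors p₁, p₂ with components (cos φ cos λ, cos φ sin λ, sin φ).
The central angle between the endpoints is δ = arccos(p₁·p₂) ≈ 2.131 rad (122.1°).
Interpolate at f = 1/2 with slerp weights a = sin((1−f)δ)/sin δ ≈ 1.033, b = sin(fδ)/sin δ ≈ 1.033.
p = a·p₁ + b·p₂ ≈ (0.229, 0.934, 0.274); φ = arcsin(p_z) ≈ 15.88°, λ = atan2(p_y, p_x) ≈ 76.25°.

≈ lat 15.9°, lon 76.3°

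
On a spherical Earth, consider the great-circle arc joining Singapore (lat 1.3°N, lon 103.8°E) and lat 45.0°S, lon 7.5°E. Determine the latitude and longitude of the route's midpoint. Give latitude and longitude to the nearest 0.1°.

≈ lat 30.6°S, lon 66.5°E

The haversine formula gives a central angle δ ≈ 1.665 rad (95.4°) between the endpoints.
Interpolate at f = 1/2 with slerp weights a = sin((1−f)δ)/sin δ ≈ 0.743, b = sin(fδ)/sin δ ≈ 0.743.
p = a·p₁ + b·p₂ ≈ (0.344, 0.790, -0.508); φ = arcsin(p_z) ≈ -30.55°, λ = atan2(p_y, p_x) ≈ 66.49°.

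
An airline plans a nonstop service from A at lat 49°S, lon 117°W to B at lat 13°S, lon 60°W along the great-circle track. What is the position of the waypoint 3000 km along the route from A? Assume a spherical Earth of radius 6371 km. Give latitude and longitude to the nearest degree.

Convert each endpoint to a unit vector on the sphere (x = cos φ cos λ, y = cos φ sin λ, z = sin φ).
The central angle between the endpoints is δ = arccos(p₁·p₂) ≈ 1.026 rad (58.8°). The total great-circle distance is δ·R ≈ 1.026 × 6371 ≈ 6539 km, so the target fraction is f = 3000/6539 ≈ 0.459.
Interpolate at f ≈ 0.459 with slerp weights a = sin((1−f)δ)/sin δ ≈ 0.616, b = sin(fδ)/sin δ ≈ 0.530.
p = a·p₁ + b·p₂ ≈ (0.075, -0.808, -0.585); φ = arcsin(p_z) ≈ -35.77°, λ = atan2(p_y, p_x) ≈ -84.71°.

≈ lat 36°S, lon 85°W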